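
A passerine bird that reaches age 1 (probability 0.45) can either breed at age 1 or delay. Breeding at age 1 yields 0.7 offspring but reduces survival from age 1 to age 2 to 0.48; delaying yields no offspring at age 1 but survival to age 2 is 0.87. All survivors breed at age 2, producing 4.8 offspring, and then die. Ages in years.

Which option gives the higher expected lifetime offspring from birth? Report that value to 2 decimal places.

1.88

breed at age 1: R₀ = 0.45 × (0.7 + 0.48 × 4.8) = 0.45 × 3.0040 = 1.3518
delay to age 2: R₀ = 0.45 × (0.87 × 4.8) = 0.45 × 4.1760 = 1.8792
Higher: delay to age 2 (1.8792).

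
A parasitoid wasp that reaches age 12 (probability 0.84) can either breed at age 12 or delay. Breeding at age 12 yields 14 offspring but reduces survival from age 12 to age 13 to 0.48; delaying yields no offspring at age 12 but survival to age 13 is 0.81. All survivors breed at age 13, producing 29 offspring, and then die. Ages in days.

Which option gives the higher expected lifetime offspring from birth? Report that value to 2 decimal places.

breed at age 12: R₀ = 0.84 × (14 + 0.48 × 29) = 0.84 × 27.9200 = 23.4528
delay to age 13: R₀ = 0.84 × (0.81 × 29) = 0.84 × 23.4900 = 19.7316
Higher: breed at age 12 (23.4528).

23.45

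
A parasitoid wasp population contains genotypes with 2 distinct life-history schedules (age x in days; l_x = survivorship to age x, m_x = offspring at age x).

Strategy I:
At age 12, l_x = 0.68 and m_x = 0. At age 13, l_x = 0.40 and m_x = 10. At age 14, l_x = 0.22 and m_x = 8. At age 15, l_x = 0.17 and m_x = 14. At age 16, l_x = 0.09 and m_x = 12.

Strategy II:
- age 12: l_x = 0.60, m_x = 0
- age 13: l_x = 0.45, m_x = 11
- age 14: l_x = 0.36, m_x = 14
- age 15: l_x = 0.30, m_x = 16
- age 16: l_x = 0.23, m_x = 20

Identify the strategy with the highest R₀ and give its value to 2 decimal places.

Strategy I: R₀ = 0.68×0 + 0.40×10 + 0.22×8 + 0.17×14 + 0.09×12 = 9.2200
Strategy II: R₀ = 0.60×0 + 0.45×11 + 0.36×14 + 0.30×16 + 0.23×20 = 19.3900
Highest R₀: strategy II with 19.3900.

19.39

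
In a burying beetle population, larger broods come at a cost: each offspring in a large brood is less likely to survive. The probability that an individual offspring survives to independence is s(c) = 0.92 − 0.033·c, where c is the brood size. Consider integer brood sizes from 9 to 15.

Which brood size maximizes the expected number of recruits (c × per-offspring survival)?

14

Expected recruits = c × s(c):
  c=9: 9 × 0.623 = 5.607
  c=10: 10 × 0.590 = 5.900
  c=11: 11 × 0.557 = 6.127
  c=12: 12 × 0.524 = 6.288
  c=13: 13 × 0.491 = 6.383
  c=14: 14 × 0.458 = 6.412
  c=15: 15 × 0.425 = 6.375
Maximum at c = 14 (6.412 recruits).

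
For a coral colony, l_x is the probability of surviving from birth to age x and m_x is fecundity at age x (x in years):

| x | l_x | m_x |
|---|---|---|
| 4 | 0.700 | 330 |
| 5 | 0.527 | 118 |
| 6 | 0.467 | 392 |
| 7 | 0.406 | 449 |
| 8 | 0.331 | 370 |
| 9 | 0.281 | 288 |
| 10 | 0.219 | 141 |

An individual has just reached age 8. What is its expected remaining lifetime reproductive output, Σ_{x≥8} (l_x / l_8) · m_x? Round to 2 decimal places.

l_8 = 0.331. Conditional survival from age 8 to x is l_x / l_8.
  x=8: (0.331/0.331) × 370 = 370.0000
  x=9: (0.281/0.331) × 288 = 244.4955
  x=10: (0.219/0.331) × 141 = 93.2900
Sum = 370.0000 + 244.4955 + 93.2900 = 707.7855

707.79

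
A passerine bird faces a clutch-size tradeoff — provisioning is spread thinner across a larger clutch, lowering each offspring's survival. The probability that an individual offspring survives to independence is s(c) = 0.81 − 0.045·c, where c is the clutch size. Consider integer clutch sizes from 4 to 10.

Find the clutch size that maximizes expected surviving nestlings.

Expected surviving nestlings = c × s(c):
  c=4: 4 × 0.630 = 2.520
  c=5: 5 × 0.585 = 2.925
  c=6: 6 × 0.540 = 3.240
  c=7: 7 × 0.495 = 3.465
  c=8: 8 × 0.450 = 3.600
  c=9: 9 × 0.405 = 3.645
  c=10: 10 × 0.360 = 3.600
Maximum at c = 9 (3.645 surviving nestlings).

9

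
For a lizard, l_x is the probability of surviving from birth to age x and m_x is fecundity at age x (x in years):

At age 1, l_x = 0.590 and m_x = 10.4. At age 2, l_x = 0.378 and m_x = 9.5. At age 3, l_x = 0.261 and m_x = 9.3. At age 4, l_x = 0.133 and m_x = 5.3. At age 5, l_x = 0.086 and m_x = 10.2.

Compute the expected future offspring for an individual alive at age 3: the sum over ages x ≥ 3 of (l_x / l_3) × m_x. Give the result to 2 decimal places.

l_3 = 0.261. Conditional survival from age 3 to x is l_x / l_3.
  x=3: (0.261/0.261) × 9.3 = 9.3000
  x=4: (0.133/0.261) × 5.3 = 2.7008
  x=5: (0.086/0.261) × 10.2 = 3.3609
Sum = 9.3000 + 2.7008 + 3.3609 = 15.3617

15.36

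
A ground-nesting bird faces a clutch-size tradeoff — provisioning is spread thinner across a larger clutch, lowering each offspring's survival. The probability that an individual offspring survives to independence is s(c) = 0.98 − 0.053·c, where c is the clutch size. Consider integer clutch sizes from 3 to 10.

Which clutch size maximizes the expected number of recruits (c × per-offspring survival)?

9

Expected recruits = c × s(c):
  c=3: 3 × 0.821 = 2.463
  c=4: 4 × 0.768 = 3.072
  c=5: 5 × 0.715 = 3.575
  c=6: 6 × 0.662 = 3.972
  c=7: 7 × 0.609 = 4.263
  c=8: 8 × 0.556 = 4.448
  c=9: 9 × 0.503 = 4.527
  c=10: 10 × 0.450 = 4.500
Maximum at c = 9 (4.527 recruits).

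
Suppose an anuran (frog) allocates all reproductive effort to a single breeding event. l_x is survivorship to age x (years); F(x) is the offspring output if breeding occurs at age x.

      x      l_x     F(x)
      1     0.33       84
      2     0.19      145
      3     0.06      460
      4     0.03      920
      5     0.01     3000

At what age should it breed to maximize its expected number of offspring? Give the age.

Expected offspring if breeding at age x = l_x × F(x):
  age 1: 0.33 × 84 = 27.720
  age 2: 0.19 × 145 = 27.550
  age 3: 0.06 × 460 = 27.600
  age 4: 0.03 × 920 = 27.600
  age 5: 0.01 × 3000 = 30.000
Maximum at age 5 (30.000).

5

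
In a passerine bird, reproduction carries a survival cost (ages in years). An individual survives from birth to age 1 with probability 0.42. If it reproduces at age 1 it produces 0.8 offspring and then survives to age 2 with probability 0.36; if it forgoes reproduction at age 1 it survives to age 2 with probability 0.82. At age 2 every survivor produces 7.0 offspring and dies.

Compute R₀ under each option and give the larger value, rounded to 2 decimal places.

2.41

breed at age 1: R₀ = 0.42 × (0.8 + 0.36 × 7.0) = 0.42 × 3.3200 = 1.3944
delay to age 2: R₀ = 0.42 × (0.82 × 7.0) = 0.42 × 5.7400 = 2.4108
Higher: delay to age 2 (2.4108).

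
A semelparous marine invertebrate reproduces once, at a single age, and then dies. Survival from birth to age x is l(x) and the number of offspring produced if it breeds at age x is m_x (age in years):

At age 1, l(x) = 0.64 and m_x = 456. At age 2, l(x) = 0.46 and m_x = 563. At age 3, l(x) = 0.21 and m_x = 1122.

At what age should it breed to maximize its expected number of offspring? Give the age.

1

Expected offspring if breeding at age x = l(x) × m_x:
  age 1: 0.64 × 456 = 291.840
  age 2: 0.46 × 563 = 258.980
  age 3: 0.21 × 1122 = 235.620
Maximum at age 1 (291.840).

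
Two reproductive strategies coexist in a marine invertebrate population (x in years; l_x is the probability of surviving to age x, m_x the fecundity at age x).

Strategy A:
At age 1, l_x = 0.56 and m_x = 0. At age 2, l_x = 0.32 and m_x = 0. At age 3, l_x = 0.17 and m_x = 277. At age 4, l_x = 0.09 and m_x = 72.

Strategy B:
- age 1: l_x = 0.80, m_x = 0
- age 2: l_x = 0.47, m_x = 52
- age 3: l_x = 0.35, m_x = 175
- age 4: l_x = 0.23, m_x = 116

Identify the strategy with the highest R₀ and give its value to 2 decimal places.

Strategy A: R₀ = 0.56×0 + 0.32×0 + 0.17×277 + 0.09×72 = 53.5700
Strategy B: R₀ = 0.80×0 + 0.47×52 + 0.35×175 + 0.23×116 = 112.3700
Highest R₀: strategy B with 112.3700.

112.37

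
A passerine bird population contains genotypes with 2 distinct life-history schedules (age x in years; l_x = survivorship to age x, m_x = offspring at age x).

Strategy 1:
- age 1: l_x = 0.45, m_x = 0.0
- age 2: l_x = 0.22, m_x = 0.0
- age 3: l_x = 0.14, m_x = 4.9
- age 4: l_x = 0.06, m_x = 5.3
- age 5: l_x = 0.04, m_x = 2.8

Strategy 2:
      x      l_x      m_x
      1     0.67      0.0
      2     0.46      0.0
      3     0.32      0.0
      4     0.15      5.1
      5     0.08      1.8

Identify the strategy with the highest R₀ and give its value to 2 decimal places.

Strategy 1: R₀ = 0.45×0.0 + 0.22×0.0 + 0.14×4.9 + 0.06×5.3 + 0.04×2.8 = 1.1160
Strategy 2: R₀ = 0.67×0.0 + 0.46×0.0 + 0.32×0.0 + 0.15×5.1 + 0.08×1.8 = 0.9090
Highest R₀: strategy 1 with 1.1160.

1.12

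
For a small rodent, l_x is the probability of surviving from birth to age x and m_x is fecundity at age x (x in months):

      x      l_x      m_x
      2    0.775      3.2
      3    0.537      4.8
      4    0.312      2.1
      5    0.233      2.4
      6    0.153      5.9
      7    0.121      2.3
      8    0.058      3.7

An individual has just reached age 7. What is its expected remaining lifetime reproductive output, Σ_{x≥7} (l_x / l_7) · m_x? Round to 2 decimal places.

l_7 = 0.121. Conditional survival from age 7 to x is l_x / l_7.
  x=7: (0.121/0.121) × 2.3 = 2.3000
  x=8: (0.058/0.121) × 3.7 = 1.7736
Sum = 2.3000 + 1.7736 = 4.0736

4.07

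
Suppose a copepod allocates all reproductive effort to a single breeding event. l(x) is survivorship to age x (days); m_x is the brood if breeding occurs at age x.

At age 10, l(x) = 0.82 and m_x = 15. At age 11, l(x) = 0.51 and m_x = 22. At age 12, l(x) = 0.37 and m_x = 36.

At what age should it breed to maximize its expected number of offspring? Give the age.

Expected offspring if breeding at age x = l(x) × m_x:
  age 10: 0.82 × 15 = 12.300
  age 11: 0.51 × 22 = 11.220
  age 12: 0.37 × 36 = 13.320
Maximum at age 12 (13.320).

12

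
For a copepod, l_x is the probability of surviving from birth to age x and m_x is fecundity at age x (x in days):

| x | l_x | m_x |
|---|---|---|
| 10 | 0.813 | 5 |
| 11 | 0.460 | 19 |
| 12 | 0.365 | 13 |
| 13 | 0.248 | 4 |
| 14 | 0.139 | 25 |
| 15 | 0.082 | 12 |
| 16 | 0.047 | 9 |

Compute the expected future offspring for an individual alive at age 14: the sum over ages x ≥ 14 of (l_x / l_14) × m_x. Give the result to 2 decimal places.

l_14 = 0.139. Conditional survival from age 14 to x is l_x / l_14.
  x=14: (0.139/0.139) × 25 = 25.0000
  x=15: (0.082/0.139) × 12 = 7.0791
  x=16: (0.047/0.139) × 9 = 3.0432
Sum = 25.0000 + 7.0791 + 3.0432 = 35.1223

35.12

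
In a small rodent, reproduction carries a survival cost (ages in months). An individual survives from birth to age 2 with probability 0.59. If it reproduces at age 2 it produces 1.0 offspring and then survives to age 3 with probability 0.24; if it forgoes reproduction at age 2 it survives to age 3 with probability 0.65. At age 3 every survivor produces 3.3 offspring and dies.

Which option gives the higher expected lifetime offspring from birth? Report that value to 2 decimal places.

1.27

breed at age 2: R₀ = 0.59 × (1.0 + 0.24 × 3.3) = 0.59 × 1.7920 = 1.0573
delay to age 3: R₀ = 0.59 × (0.65 × 3.3) = 0.59 × 2.1450 = 1.2655
Higher: delay to age 3 (1.2655).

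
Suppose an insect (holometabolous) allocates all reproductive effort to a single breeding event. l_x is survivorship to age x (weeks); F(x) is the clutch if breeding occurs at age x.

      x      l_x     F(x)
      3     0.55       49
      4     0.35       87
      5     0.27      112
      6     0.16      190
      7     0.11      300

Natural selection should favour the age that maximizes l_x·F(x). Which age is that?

Expected offspring if breeding at age x = l_x × F(x):
  age 3: 0.55 × 49 = 26.950
  age 4: 0.35 × 87 = 30.450
  age 5: 0.27 × 112 = 30.240
  age 6: 0.16 × 190 = 30.400
  age 7: 0.11 × 300 = 33.000
Maximum at age 7 (33.000).

7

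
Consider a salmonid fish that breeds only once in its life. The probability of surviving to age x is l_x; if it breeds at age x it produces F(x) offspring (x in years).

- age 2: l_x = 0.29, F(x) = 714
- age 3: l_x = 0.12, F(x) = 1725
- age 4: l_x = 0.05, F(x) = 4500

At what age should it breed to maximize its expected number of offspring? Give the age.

Expected offspring if breeding at age x = l_x × F(x):
  age 2: 0.29 × 714 = 207.060
  age 3: 0.12 × 1725 = 207.000
  age 4: 0.05 × 4500 = 225.000
Maximum at age 4 (225.000).

4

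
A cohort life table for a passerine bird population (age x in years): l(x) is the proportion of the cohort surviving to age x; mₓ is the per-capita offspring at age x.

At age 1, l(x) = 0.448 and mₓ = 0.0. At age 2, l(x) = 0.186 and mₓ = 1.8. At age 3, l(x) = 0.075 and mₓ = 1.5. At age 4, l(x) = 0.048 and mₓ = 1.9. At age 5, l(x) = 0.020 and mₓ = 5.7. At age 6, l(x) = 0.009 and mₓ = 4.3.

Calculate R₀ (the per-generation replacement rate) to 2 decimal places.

0.69

R₀ = Σ l(x) mₓ:
  age 1: 0.448 × 0.0 = 0.0000
  age 2: 0.186 × 1.8 = 0.3348
  age 3: 0.075 × 1.5 = 0.1125
  age 4: 0.048 × 1.9 = 0.0912
  age 5: 0.020 × 5.7 = 0.1140
  age 6: 0.009 × 4.3 = 0.0387
R₀ = 0.0000 + 0.3348 + 0.1125 + 0.0912 + 0.1140 + 0.0387 = 0.6912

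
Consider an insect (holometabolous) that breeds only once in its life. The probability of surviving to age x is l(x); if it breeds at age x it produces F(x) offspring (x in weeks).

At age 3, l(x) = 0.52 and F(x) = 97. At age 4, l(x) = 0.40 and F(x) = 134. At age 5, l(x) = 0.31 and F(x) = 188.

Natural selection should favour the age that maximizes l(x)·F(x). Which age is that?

Expected offspring if breeding at age x = l(x) × F(x):
  age 3: 0.52 × 97 = 50.440
  age 4: 0.40 × 134 = 53.600
  age 5: 0.31 × 188 = 58.280
Maximum at age 5 (58.280).

5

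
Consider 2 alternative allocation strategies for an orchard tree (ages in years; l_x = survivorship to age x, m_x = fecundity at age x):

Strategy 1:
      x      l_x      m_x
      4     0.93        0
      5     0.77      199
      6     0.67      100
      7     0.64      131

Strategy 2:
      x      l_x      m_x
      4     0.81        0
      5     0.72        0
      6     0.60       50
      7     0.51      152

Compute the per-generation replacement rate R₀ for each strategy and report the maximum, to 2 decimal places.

Strategy 1: R₀ = 0.93×0 + 0.77×199 + 0.67×100 + 0.64×131 = 304.0700
Strategy 2: R₀ = 0.81×0 + 0.72×0 + 0.60×50 + 0.51×152 = 107.5200
Highest R₀: strategy 1 with 304.0700.

304.07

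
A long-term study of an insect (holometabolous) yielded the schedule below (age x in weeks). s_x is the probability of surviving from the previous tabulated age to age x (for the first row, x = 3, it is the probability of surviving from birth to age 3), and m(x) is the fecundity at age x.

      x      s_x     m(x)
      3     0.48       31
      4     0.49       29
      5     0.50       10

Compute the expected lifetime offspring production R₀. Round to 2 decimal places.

22.88

Survivorship from birth: l_x = s_3·s_4·…·s_x.
  l_3 = 0.48000
  l_4 = 0.23520
  l_5 = 0.11760
R₀ = Σ l_x m(x):
  age 3: 0.48000 × 31 = 14.8800
  age 4: 0.23520 × 29 = 6.8208
  age 5: 0.11760 × 10 = 1.1760
R₀ = 14.8800 + 6.8208 + 1.1760 = 22.8768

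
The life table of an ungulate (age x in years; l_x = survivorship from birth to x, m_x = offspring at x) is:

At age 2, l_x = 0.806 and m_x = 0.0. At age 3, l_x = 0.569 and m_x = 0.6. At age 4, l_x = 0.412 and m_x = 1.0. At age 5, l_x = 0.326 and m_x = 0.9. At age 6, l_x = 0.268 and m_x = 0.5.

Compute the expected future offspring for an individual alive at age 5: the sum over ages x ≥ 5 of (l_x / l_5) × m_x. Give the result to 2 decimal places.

1.31

l_5 = 0.326. Conditional survival from age 5 to x is l_x / l_5.
  x=5: (0.326/0.326) × 0.9 = 0.9000
  x=6: (0.268/0.326) × 0.5 = 0.4110
Sum = 0.9000 + 0.4110 = 1.3110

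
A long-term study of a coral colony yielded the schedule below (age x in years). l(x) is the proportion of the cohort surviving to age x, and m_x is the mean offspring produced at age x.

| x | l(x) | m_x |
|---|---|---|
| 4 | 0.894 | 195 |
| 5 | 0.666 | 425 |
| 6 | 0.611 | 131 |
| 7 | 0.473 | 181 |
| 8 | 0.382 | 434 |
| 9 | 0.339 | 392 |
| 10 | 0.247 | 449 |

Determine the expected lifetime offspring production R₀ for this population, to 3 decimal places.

1032.613

R₀ = Σ l(x) m_x:
  age 4: 0.894 × 195 = 174.3300
  age 5: 0.666 × 425 = 283.0500
  age 6: 0.611 × 131 = 80.0410
  age 7: 0.473 × 181 = 85.6130
  age 8: 0.382 × 434 = 165.7880
  age 9: 0.339 × 392 = 132.8880
  age 10: 0.247 × 449 = 110.9030
R₀ = 174.3300 + 283.0500 + 80.0410 + 85.6130 + 165.7880 + 132.8880 + 110.9030 = 1032.6130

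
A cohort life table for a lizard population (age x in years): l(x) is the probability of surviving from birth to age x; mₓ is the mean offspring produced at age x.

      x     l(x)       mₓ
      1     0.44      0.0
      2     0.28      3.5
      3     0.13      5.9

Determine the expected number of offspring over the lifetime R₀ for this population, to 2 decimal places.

1.75

R₀ = Σ l(x) mₓ:
  age 1: 0.44 × 0.0 = 0.0000
  age 2: 0.28 × 3.5 = 0.9800
  age 3: 0.13 × 5.9 = 0.7670
R₀ = 0.0000 + 0.9800 + 0.7670 = 1.7470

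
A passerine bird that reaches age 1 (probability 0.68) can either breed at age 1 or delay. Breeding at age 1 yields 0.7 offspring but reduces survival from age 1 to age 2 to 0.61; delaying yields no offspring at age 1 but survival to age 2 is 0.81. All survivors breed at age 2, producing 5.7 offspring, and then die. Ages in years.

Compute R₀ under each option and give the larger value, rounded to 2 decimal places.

breed at age 1: R₀ = 0.68 × (0.7 + 0.61 × 5.7) = 0.68 × 4.1770 = 2.8404
delay to age 2: R₀ = 0.68 × (0.81 × 5.7) = 0.68 × 4.6170 = 3.1396
Higher: delay to age 2 (3.1396).

3.14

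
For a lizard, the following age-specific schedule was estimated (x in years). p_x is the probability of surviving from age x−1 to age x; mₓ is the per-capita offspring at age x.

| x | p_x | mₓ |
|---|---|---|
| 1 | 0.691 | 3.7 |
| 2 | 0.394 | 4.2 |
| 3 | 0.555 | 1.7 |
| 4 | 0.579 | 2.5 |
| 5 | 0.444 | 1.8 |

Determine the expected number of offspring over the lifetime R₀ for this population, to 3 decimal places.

4.246

Survivorship from birth: l_x = p_1·p_2·…·p_x.
  l_1 = 0.69100
  l_2 = 0.27225
  l_3 = 0.15110
  l_4 = 0.08749
  l_5 = 0.03884
R₀ = Σ l_x mₓ:
  age 1: 0.69100 × 3.7 = 2.5567
  age 2: 0.27225 × 4.2 = 1.1435
  age 3: 0.15110 × 1.7 = 0.2569
  age 4: 0.08749 × 2.5 = 0.2187
  age 5: 0.03884 × 1.8 = 0.0699
R₀ = 2.5567 + 1.1435 + 0.2569 + 0.2187 + 0.0699 = 4.2457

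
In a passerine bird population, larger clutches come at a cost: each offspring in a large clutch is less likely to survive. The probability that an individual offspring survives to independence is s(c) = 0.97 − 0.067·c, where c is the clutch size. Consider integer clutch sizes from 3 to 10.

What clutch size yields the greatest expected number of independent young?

Expected independent young = c × s(c):
  c=3: 3 × 0.769 = 2.307
  c=4: 4 × 0.702 = 2.808
  c=5: 5 × 0.635 = 3.175
  c=6: 6 × 0.568 = 3.408
  c=7: 7 × 0.501 = 3.507
  c=8: 8 × 0.434 = 3.472
  c=9: 9 × 0.367 = 3.303
  c=10: 10 × 0.300 = 3.000
Maximum at c = 7 (3.507 independent young).

7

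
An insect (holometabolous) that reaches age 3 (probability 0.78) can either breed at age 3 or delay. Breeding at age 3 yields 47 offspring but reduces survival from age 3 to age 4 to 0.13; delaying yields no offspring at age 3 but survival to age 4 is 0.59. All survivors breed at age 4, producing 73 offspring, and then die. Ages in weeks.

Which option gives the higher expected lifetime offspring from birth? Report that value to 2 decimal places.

breed at age 3: R₀ = 0.78 × (47 + 0.13 × 73) = 0.78 × 56.4900 = 44.0622
delay to age 4: R₀ = 0.78 × (0.59 × 73) = 0.78 × 43.0700 = 33.5946
Higher: breed at age 3 (44.0622).

44.06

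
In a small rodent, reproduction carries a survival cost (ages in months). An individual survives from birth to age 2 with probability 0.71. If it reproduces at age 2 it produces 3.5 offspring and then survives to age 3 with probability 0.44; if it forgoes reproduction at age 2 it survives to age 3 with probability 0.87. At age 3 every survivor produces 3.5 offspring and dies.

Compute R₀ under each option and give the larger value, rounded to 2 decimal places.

breed at age 2: R₀ = 0.71 × (3.5 + 0.44 × 3.5) = 0.71 × 5.0400 = 3.5784
delay to age 3: R₀ = 0.71 × (0.87 × 3.5) = 0.71 × 3.0450 = 2.1620
Higher: breed at age 2 (3.5784).

3.58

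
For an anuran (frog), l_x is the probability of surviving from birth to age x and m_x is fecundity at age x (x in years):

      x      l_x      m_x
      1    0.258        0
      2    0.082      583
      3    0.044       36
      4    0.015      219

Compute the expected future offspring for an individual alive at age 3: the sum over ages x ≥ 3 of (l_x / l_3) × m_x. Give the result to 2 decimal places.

110.66

l_3 = 0.044. Conditional survival from age 3 to x is l_x / l_3.
  x=3: (0.044/0.044) × 36 = 36.0000
  x=4: (0.015/0.044) × 219 = 74.6591
Sum = 36.0000 + 74.6591 = 110.6591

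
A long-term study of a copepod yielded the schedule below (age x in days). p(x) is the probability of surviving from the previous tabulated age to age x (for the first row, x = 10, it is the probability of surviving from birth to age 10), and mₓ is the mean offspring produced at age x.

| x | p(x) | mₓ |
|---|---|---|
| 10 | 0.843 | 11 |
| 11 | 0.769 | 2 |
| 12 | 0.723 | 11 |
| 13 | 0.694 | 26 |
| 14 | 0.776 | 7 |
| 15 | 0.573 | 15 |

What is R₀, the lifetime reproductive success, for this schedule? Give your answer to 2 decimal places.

Survivorship from birth: l_x = p_10·p_11·…·p_x.
  l_10 = 0.84300
  l_11 = 0.64827
  l_12 = 0.46870
  l_13 = 0.32528
  l_14 = 0.25241
  l_15 = 0.14463
R₀ = Σ l_x mₓ:
  age 10: 0.84300 × 11 = 9.2730
  age 11: 0.64827 × 2 = 1.2965
  age 12: 0.46870 × 11 = 5.1557
  age 13: 0.32528 × 26 = 8.4573
  age 14: 0.25241 × 7 = 1.7669
  age 15: 0.14463 × 15 = 2.1695
R₀ = 9.2730 + 1.2965 + 5.1557 + 8.4573 + 1.7669 + 2.1695 = 28.1188

28.12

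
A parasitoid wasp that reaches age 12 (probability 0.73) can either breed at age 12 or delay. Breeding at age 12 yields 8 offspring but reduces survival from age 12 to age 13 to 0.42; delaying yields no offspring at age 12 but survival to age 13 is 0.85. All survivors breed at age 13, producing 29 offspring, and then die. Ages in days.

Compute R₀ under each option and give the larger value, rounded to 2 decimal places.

breed at age 12: R₀ = 0.73 × (8 + 0.42 × 29) = 0.73 × 20.1800 = 14.7314
delay to age 13: R₀ = 0.73 × (0.85 × 29) = 0.73 × 24.6500 = 17.9945
Higher: delay to age 13 (17.9945).

17.99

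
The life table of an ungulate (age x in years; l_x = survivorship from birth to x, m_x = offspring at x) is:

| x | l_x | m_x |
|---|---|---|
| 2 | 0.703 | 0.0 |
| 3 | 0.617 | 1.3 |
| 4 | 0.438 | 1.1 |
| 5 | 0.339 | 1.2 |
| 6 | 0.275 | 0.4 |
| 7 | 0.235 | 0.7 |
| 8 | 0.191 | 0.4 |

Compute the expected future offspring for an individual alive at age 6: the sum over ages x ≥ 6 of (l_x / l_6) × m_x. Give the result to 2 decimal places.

1.28

l_6 = 0.275. Conditional survival from age 6 to x is l_x / l_6.
  x=6: (0.275/0.275) × 0.4 = 0.4000
  x=7: (0.235/0.275) × 0.7 = 0.5982
  x=8: (0.191/0.275) × 0.4 = 0.2778
Sum = 0.4000 + 0.5982 + 0.2778 = 1.2760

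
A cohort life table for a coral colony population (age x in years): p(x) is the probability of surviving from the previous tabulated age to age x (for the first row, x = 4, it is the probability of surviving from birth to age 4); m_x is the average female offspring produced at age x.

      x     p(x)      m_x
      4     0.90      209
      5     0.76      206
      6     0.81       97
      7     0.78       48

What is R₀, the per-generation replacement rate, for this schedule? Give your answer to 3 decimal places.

403.489

Survivorship from birth: l_x = p_4·p_5·…·p_x.
  l_4 = 0.90000
  l_5 = 0.68400
  l_6 = 0.55404
  l_7 = 0.43215
R₀ = Σ l_x m_x:
  age 4: 0.90000 × 209 = 188.1000
  age 5: 0.68400 × 206 = 140.9040
  age 6: 0.55404 × 97 = 53.7419
  age 7: 0.43215 × 48 = 20.7432
R₀ = 188.1000 + 140.9040 + 53.7419 + 20.7432 = 403.4891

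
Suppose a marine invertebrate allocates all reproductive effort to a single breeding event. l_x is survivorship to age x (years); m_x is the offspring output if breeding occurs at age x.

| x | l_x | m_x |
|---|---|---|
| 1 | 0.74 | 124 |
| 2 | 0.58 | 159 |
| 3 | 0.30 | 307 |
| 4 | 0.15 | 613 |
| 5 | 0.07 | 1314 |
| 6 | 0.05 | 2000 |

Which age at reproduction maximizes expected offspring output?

6

Expected offspring if breeding at age x = l_x × m_x:
  age 1: 0.74 × 124 = 91.760
  age 2: 0.58 × 159 = 92.220
  age 3: 0.30 × 307 = 92.100
  age 4: 0.15 × 613 = 91.950
  age 5: 0.07 × 1314 = 91.980
  age 6: 0.05 × 2000 = 100.000
Maximum at age 6 (100.000).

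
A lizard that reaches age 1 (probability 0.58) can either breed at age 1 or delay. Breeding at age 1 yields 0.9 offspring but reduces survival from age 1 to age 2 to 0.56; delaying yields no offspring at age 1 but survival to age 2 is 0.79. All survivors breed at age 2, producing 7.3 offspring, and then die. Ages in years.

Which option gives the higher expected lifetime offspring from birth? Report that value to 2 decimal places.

3.34

breed at age 1: R₀ = 0.58 × (0.9 + 0.56 × 7.3) = 0.58 × 4.9880 = 2.8930
delay to age 2: R₀ = 0.58 × (0.79 × 7.3) = 0.58 × 5.7670 = 3.3449
Higher: delay to age 2 (3.3449).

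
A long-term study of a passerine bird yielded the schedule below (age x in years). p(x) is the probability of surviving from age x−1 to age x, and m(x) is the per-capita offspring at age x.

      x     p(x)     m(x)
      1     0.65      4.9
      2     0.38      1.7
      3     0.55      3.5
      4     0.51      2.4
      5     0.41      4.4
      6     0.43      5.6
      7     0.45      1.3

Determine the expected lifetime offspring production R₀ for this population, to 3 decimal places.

Survivorship from birth: l_x = p_1·p_2·…·p_x.
  l_1 = 0.65000
  l_2 = 0.24700
  l_3 = 0.13585
  l_4 = 0.06928
  l_5 = 0.02841
  l_6 = 0.01221
  l_7 = 0.00550
R₀ = Σ l_x m(x):
  age 1: 0.65000 × 4.9 = 3.1850
  age 2: 0.24700 × 1.7 = 0.4199
  age 3: 0.13585 × 3.5 = 0.4755
  age 4: 0.06928 × 2.4 = 0.1663
  age 5: 0.02841 × 4.4 = 0.1250
  age 6: 0.01221 × 5.6 = 0.0684
  age 7: 0.00550 × 1.3 = 0.0072
R₀ = 3.1850 + 0.4199 + 0.4755 + 0.1663 + 0.1250 + 0.0684 + 0.0072 = 4.4472

4.447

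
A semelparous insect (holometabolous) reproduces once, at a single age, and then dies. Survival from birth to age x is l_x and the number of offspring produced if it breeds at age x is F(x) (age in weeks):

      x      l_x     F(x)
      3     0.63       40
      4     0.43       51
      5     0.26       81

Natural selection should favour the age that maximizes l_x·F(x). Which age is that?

Expected offspring if breeding at age x = l_x × F(x):
  age 3: 0.63 × 40 = 25.200
  age 4: 0.43 × 51 = 21.930
  age 5: 0.26 × 81 = 21.060
Maximum at age 3 (25.200).

3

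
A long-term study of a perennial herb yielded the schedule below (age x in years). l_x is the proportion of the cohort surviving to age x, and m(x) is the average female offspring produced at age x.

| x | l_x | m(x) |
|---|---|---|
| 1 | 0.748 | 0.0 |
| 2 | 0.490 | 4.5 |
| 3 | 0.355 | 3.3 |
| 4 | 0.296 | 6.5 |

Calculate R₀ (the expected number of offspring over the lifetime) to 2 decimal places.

R₀ = Σ l_x m(x):
  age 1: 0.748 × 0.0 = 0.0000
  age 2: 0.490 × 4.5 = 2.2050
  age 3: 0.355 × 3.3 = 1.1715
  age 4: 0.296 × 6.5 = 1.9240
R₀ = 0.0000 + 2.2050 + 1.1715 + 1.9240 = 5.3005

5.30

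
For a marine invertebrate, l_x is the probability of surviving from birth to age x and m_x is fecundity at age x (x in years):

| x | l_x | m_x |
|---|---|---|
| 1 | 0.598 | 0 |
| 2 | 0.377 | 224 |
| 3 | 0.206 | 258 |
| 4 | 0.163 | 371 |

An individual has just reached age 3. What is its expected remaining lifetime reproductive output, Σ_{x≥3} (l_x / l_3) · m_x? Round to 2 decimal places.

551.56

l_3 = 0.206. Conditional survival from age 3 to x is l_x / l_3.
  x=3: (0.206/0.206) × 258 = 258.0000
  x=4: (0.163/0.206) × 371 = 293.5583
Sum = 258.0000 + 293.5583 = 551.5583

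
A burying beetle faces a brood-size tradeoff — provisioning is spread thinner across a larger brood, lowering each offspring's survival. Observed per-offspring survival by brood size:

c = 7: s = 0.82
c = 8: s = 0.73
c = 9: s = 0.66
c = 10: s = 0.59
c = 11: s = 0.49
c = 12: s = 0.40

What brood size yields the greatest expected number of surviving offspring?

9

Expected surviving offspring = c × s(c):
  c=7: 7 × 0.82 = 5.740
  c=8: 8 × 0.73 = 5.840
  c=9: 9 × 0.66 = 5.940
  c=10: 10 × 0.59 = 5.900
  c=11: 11 × 0.49 = 5.390
  c=12: 12 × 0.40 = 4.800
Maximum at c = 9 (5.940 surviving offspring).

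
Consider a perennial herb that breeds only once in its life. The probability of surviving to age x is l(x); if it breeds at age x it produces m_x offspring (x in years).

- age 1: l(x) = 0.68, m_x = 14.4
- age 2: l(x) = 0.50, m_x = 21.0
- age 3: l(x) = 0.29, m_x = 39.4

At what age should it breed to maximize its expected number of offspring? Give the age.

3

Expected offspring if breeding at age x = l(x) × m_x:
  age 1: 0.68 × 14.4 = 9.792
  age 2: 0.50 × 21.0 = 10.500
  age 3: 0.29 × 39.4 = 11.426
Maximum at age 3 (11.426).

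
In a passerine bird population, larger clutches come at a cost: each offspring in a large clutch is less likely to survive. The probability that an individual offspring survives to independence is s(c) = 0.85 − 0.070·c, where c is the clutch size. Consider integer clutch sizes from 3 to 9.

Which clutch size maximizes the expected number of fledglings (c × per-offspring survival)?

Expected fledglings = c × s(c):
  c=3: 3 × 0.640 = 1.920
  c=4: 4 × 0.570 = 2.280
  c=5: 5 × 0.500 = 2.500
  c=6: 6 × 0.430 = 2.580
  c=7: 7 × 0.360 = 2.520
  c=8: 8 × 0.290 = 2.320
  c=9: 9 × 0.220 = 1.980
Maximum at c = 6 (2.580 fledglings).

6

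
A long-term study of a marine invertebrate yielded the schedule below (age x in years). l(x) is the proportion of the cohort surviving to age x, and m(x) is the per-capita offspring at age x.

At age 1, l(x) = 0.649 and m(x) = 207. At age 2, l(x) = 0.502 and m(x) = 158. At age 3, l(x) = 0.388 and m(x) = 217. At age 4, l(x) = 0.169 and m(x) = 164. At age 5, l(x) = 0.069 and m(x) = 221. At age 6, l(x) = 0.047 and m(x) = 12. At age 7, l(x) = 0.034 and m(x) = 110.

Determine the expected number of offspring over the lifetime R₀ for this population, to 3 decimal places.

345.124

R₀ = Σ l(x) m(x):
  age 1: 0.649 × 207 = 134.3430
  age 2: 0.502 × 158 = 79.3160
  age 3: 0.388 × 217 = 84.1960
  age 4: 0.169 × 164 = 27.7160
  age 5: 0.069 × 221 = 15.2490
  age 6: 0.047 × 12 = 0.5640
  age 7: 0.034 × 110 = 3.7400
R₀ = 134.3430 + 79.3160 + 84.1960 + 27.7160 + 15.2490 + 0.5640 + 3.7400 = 345.1240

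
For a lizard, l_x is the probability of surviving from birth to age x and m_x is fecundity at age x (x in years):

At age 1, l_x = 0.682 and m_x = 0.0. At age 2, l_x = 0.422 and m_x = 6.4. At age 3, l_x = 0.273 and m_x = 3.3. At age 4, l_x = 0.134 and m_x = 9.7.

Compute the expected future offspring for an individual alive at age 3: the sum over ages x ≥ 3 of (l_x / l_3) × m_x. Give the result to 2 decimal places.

8.06

l_3 = 0.273. Conditional survival from age 3 to x is l_x / l_3.
  x=3: (0.273/0.273) × 3.3 = 3.3000
  x=4: (0.134/0.273) × 9.7 = 4.7612
Sum = 3.3000 + 4.7612 = 8.0612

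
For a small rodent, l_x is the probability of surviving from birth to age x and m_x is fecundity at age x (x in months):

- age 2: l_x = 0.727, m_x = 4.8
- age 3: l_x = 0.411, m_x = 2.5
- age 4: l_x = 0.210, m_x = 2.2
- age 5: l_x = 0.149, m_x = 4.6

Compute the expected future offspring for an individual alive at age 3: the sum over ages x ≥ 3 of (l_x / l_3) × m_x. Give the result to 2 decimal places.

5.29

l_3 = 0.411. Conditional survival from age 3 to x is l_x / l_3.
  x=3: (0.411/0.411) × 2.5 = 2.5000
  x=4: (0.210/0.411) × 2.2 = 1.1241
  x=5: (0.149/0.411) × 4.6 = 1.6676
Sum = 2.5000 + 1.1241 + 1.6676 = 5.2917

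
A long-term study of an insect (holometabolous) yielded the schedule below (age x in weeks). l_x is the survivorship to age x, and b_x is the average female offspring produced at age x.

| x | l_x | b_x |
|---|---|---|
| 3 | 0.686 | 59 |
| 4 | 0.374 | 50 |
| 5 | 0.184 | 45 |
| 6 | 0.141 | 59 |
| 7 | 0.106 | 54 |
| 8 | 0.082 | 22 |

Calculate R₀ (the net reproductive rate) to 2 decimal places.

83.30

R₀ = Σ l_x b_x:
  age 3: 0.686 × 59 = 40.4740
  age 4: 0.374 × 50 = 18.7000
  age 5: 0.184 × 45 = 8.2800
  age 6: 0.141 × 59 = 8.3190
  age 7: 0.106 × 54 = 5.7240
  age 8: 0.082 × 22 = 1.8040
R₀ = 40.4740 + 18.7000 + 8.2800 + 8.3190 + 5.7240 + 1.8040 = 83.3010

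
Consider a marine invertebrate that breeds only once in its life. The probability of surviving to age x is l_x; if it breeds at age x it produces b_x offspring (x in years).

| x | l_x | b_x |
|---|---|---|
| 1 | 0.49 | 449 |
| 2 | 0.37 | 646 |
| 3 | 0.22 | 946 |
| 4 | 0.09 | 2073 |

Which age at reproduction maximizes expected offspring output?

Expected offspring if breeding at age x = l_x × b_x:
  age 1: 0.49 × 449 = 220.010
  age 2: 0.37 × 646 = 239.020
  age 3: 0.22 × 946 = 208.120
  age 4: 0.09 × 2073 = 186.570
Maximum at age 2 (239.020).

2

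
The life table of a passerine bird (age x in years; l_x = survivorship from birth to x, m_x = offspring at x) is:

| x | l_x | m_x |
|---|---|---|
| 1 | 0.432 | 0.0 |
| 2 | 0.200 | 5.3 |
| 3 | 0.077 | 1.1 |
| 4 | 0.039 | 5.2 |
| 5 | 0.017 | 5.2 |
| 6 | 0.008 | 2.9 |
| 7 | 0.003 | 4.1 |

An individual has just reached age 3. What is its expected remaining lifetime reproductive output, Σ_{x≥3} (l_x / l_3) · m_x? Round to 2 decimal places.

l_3 = 0.077. Conditional survival from age 3 to x is l_x / l_3.
  x=3: (0.077/0.077) × 1.1 = 1.1000
  x=4: (0.039/0.077) × 5.2 = 2.6338
  x=5: (0.017/0.077) × 5.2 = 1.1481
  x=6: (0.008/0.077) × 2.9 = 0.3013
  x=7: (0.003/0.077) × 4.1 = 0.1597
Sum = 1.1000 + 2.6338 + 1.1481 + 0.3013 + 0.1597 = 5.3429

5.34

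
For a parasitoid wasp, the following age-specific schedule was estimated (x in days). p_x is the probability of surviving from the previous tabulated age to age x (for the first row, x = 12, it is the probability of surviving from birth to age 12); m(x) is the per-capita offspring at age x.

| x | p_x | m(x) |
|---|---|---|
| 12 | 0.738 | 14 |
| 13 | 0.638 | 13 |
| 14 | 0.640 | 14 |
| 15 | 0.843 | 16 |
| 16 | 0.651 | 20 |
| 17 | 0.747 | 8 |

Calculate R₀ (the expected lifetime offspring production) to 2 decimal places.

29.03

Survivorship from birth: l_x = p_12·p_13·…·p_x.
  l_12 = 0.73800
  l_13 = 0.47084
  l_14 = 0.30134
  l_15 = 0.25403
  l_16 = 0.16537
  l_17 = 0.12353
R₀ = Σ l_x m(x):
  age 12: 0.73800 × 14 = 10.3320
  age 13: 0.47084 × 13 = 6.1209
  age 14: 0.30134 × 14 = 4.2188
  age 15: 0.25403 × 16 = 4.0645
  age 16: 0.16537 × 20 = 3.3074
  age 17: 0.12353 × 8 = 0.9882
R₀ = 10.3320 + 6.1209 + 4.2188 + 4.0645 + 3.3074 + 0.9882 = 29.0318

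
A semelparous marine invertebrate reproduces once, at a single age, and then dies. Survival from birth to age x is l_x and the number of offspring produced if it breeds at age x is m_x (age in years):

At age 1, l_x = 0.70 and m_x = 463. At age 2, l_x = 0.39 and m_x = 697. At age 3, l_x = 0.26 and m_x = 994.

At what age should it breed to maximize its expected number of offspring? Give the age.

Expected offspring if breeding at age x = l_x × m_x:
  age 1: 0.70 × 463 = 324.100
  age 2: 0.39 × 697 = 271.830
  age 3: 0.26 × 994 = 258.440
Maximum at age 1 (324.100).

1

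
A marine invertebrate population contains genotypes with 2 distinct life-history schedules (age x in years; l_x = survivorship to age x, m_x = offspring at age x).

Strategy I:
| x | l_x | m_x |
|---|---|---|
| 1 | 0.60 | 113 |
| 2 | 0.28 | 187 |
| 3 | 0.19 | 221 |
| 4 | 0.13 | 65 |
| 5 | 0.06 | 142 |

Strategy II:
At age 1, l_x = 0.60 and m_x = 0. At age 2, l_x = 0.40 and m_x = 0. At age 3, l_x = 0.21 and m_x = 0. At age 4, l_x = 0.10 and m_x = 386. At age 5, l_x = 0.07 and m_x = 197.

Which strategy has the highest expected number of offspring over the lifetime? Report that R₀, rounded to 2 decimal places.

Strategy I: R₀ = 0.60×113 + 0.28×187 + 0.19×221 + 0.13×65 + 0.06×142 = 179.1200
Strategy II: R₀ = 0.60×0 + 0.40×0 + 0.21×0 + 0.10×386 + 0.07×197 = 52.3900
Highest R₀: strategy I with 179.1200.

179.12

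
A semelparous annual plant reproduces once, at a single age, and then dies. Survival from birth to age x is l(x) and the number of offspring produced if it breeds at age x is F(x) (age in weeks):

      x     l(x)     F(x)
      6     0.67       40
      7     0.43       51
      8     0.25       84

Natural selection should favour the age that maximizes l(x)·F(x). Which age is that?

6

Expected offspring if breeding at age x = l(x) × F(x):
  age 6: 0.67 × 40 = 26.800
  age 7: 0.43 × 51 = 21.930
  age 8: 0.25 × 84 = 21.000
Maximum at age 6 (26.800).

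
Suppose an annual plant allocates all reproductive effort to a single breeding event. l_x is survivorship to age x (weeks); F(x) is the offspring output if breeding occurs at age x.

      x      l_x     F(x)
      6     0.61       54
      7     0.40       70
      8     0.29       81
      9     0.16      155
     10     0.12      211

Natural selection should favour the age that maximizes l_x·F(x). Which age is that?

6

Expected offspring if breeding at age x = l_x × F(x):
  age 6: 0.61 × 54 = 32.940
  age 7: 0.40 × 70 = 28.000
  age 8: 0.29 × 81 = 23.490
  age 9: 0.16 × 155 = 24.800
  age 10: 0.12 × 211 = 25.320
Maximum at age 6 (32.940).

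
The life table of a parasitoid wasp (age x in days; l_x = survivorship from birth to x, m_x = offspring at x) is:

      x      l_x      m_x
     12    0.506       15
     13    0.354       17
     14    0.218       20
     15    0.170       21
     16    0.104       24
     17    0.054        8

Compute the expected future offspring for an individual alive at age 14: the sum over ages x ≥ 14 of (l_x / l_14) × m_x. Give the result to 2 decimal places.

l_14 = 0.218. Conditional survival from age 14 to x is l_x / l_14.
  x=14: (0.218/0.218) × 20 = 20.0000
  x=15: (0.170/0.218) × 21 = 16.3761
  x=16: (0.104/0.218) × 24 = 11.4495
  x=17: (0.054/0.218) × 8 = 1.9817
Sum = 20.0000 + 16.3761 + 11.4495 + 1.9817 = 49.8073

49.81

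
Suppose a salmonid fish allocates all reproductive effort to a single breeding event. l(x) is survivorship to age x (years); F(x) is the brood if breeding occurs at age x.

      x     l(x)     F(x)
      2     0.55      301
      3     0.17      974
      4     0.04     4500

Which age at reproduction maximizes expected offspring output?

Expected offspring if breeding at age x = l(x) × F(x):
  age 2: 0.55 × 301 = 165.550
  age 3: 0.17 × 974 = 165.580
  age 4: 0.04 × 4500 = 180.000
Maximum at age 4 (180.000).

4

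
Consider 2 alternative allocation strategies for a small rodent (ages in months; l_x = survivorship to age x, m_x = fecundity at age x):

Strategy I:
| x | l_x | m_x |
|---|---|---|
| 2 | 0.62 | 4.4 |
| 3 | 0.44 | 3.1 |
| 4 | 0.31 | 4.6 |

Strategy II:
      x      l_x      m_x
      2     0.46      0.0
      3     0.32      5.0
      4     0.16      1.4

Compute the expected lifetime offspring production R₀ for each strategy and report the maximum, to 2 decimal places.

Strategy I: R₀ = 0.62×4.4 + 0.44×3.1 + 0.31×4.6 = 5.5180
Strategy II: R₀ = 0.46×0.0 + 0.32×5.0 + 0.16×1.4 = 1.8240
Highest R₀: strategy I with 5.5180.

5.52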